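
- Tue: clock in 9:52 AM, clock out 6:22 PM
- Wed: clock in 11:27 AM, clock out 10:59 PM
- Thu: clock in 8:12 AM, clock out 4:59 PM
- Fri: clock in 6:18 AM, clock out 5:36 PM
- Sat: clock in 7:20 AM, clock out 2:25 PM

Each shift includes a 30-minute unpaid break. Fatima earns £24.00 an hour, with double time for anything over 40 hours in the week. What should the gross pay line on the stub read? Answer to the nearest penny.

£1185.60

Tue: 9:52 AM–6:22 PM = 8 h 30 min; less 30 min break → 8 h 0 min
Wed: 11:27 AM–10:59 PM = 11 h 32 min; less 30 min break → 11 h 2 min
Thu: 8:12 AM–4:59 PM = 8 h 47 min; less 30 min break → 8 h 17 min
Fri: 6:18 AM–5:36 PM = 11 h 18 min; less 30 min break → 10 h 48 min
Sat: 7:20 AM–2:25 PM = 7 h 5 min; less 30 min break → 6 h 35 min
Total worked: 44 h 42 min = 2682 min.
Regular 40 h 0 min = 2400 min at £24.00/h; overtime 4 h 42 min = 282 min at £48.00/h.
Pay = (2400 × £24.00 + 282 × £48.00) ÷ 60 = £1185.60.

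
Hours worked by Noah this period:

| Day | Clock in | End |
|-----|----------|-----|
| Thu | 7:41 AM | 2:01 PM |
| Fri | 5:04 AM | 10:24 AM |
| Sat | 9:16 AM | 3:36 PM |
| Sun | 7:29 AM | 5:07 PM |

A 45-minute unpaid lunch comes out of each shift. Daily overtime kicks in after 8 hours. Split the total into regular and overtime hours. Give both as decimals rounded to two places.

Thu: 7:41 AM–2:01 PM = 6 h 20 min; less 45 min break → 5 h 35 min
Fri: 5:04 AM–10:24 AM = 5 h 20 min; less 45 min break → 4 h 35 min
Sat: 9:16 AM–3:36 PM = 6 h 20 min; less 45 min break → 5 h 35 min
Sun: 7:29 AM–5:07 PM = 9 h 38 min; less 45 min break → 8 h 53 min
Thu reg 5 h 35 min / OT 0 h 0 min; Fri reg 4 h 35 min / OT 0 h 0 min; Sat reg 5 h 35 min / OT 0 h 0 min; Sun reg 8 h 0 min / OT 0 h 53 min.
Totals: regular 23 h 45 min, overtime 0 h 53 min.

Regular 23.75 hours, overtime 0.88 hours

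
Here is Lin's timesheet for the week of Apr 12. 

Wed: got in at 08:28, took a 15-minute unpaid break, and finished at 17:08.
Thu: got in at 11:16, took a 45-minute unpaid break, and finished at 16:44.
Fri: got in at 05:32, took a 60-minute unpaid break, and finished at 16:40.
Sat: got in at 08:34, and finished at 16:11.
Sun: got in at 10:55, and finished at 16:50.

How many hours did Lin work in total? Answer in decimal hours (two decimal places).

Wed: 08:28–17:08 = 8 h 40 min; less 15 min break → 8 h 25 min
Thu: 11:16–16:44 = 5 h 28 min; less 45 min break → 4 h 43 min
Fri: 05:32–16:40 = 11 h 8 min; less 60 min break → 10 h 8 min
Sat: 08:34–16:11 = 7 h 37 min
Sun: 10:55–16:50 = 5 h 55 min
Total: 8 h 25 min + 4 h 43 min + 10 h 8 min + 7 h 37 min + 5 h 55 min = 36 h 48 min.

36.80 hours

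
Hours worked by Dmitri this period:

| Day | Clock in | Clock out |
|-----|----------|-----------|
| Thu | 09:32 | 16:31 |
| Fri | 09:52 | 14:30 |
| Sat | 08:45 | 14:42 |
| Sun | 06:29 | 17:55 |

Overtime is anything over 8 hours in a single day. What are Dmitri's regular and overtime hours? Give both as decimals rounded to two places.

Regular 25.57 hours, overtime 3.43 hours

Thu: 09:32–16:31 = 6 h 59 min
Fri: 09:52–14:30 = 4 h 38 min
Sat: 08:45–14:42 = 5 h 57 min
Sun: 06:29–17:55 = 11 h 26 min
Thu reg 6 h 59 min / OT 0 h 0 min; Fri reg 4 h 38 min / OT 0 h 0 min; Sat reg 5 h 57 min / OT 0 h 0 min; Sun reg 8 h 0 min / OT 3 h 26 min.
Totals: regular 25 h 34 min, overtime 3 h 26 min.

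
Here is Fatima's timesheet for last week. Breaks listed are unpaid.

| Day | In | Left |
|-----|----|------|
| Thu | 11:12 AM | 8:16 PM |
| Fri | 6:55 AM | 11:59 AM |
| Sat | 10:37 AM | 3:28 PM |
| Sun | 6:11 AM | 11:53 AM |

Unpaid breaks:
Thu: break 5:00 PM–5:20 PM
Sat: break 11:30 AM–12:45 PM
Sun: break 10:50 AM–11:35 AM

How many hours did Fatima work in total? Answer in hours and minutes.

Thu: 11:12 AM–8:16 PM = 9 h 4 min; less 20 min break → 8 h 44 min
Fri: 6:55 AM–11:59 AM = 5 h 4 min
Sat: 10:37 AM–3:28 PM = 4 h 51 min; less 75 min break → 3 h 36 min
Sun: 6:11 AM–11:53 AM = 5 h 42 min; less 45 min break → 4 h 57 min
Total: 8 h 44 min + 5 h 4 min + 3 h 36 min + 4 h 57 min = 22 h 21 min.

22 h 21 min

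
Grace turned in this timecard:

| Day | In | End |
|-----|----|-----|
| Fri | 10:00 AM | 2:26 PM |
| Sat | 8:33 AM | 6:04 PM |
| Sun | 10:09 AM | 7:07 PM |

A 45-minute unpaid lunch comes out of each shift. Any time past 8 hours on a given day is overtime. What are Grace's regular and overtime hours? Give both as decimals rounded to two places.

Fri: 10:00 AM–2:26 PM = 4 h 26 min; less 45 min break → 3 h 41 min
Sat: 8:33 AM–6:04 PM = 9 h 31 min; less 45 min break → 8 h 46 min
Sun: 10:09 AM–7:07 PM = 8 h 58 min; less 45 min break → 8 h 13 min
Fri reg 3 h 41 min / OT 0 h 0 min; Sat reg 8 h 0 min / OT 0 h 46 min; Sun reg 8 h 0 min / OT 0 h 13 min.
Totals: regular 19 h 41 min, overtime 0 h 59 min.

Regular 19.68 hours, overtime 0.98 hours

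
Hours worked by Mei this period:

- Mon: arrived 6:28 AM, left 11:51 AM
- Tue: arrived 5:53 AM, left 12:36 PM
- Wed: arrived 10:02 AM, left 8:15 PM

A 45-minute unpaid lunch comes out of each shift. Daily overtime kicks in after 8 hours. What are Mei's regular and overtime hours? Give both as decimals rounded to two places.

Regular 18.60 hours, overtime 1.47 hours

Mon: 6:28 AM–11:51 AM = 5 h 23 min; less 45 min break → 4 h 38 min
Tue: 5:53 AM–12:36 PM = 6 h 43 min; less 45 min break → 5 h 58 min
Wed: 10:02 AM–8:15 PM = 10 h 13 min; less 45 min break → 9 h 28 min
Mon reg 4 h 38 min / OT 0 h 0 min; Tue reg 5 h 58 min / OT 0 h 0 min; Wed reg 8 h 0 min / OT 1 h 28 min.
Totals: regular 18 h 36 min, overtime 1 h 28 min.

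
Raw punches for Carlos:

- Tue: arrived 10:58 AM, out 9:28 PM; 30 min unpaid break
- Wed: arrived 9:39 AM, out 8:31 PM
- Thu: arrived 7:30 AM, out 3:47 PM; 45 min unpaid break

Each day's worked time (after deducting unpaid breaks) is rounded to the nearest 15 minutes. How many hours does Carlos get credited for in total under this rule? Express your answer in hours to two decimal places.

Tue: 10:58 AM–9:28 PM = 10 h 30 min − 30 min = 10 h 0 min → rounds to 10 h 0 min
Wed: 9:39 AM–8:31 PM = 10 h 52 min → rounds to 10 h 45 min
Thu: 7:30 AM–3:47 PM = 8 h 17 min − 45 min = 7 h 32 min → rounds to 7 h 30 min
Total credited: 28 h 15 min.

28.25 hours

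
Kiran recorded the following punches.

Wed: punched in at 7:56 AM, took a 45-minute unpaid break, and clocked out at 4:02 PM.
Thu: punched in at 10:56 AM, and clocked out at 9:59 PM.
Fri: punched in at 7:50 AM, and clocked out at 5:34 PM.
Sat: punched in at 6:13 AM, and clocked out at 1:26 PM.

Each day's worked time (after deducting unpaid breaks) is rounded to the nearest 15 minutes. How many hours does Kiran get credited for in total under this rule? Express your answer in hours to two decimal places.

35.25 hours

Wed: 7:56 AM–4:02 PM = 8 h 6 min − 45 min = 7 h 21 min → rounds to 7 h 15 min
Thu: 10:56 AM–9:59 PM = 11 h 3 min → rounds to 11 h 0 min
Fri: 7:50 AM–5:34 PM = 9 h 44 min → rounds to 9 h 45 min
Sat: 6:13 AM–1:26 PM = 7 h 13 min → rounds to 7 h 15 min
Total credited: 35 h 15 min.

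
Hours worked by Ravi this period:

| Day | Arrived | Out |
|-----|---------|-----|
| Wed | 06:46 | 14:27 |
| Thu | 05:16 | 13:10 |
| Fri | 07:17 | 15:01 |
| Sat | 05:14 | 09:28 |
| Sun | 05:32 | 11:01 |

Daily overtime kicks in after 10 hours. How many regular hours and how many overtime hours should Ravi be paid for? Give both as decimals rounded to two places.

Wed: 06:46–14:27 = 7 h 41 min
Thu: 05:16–13:10 = 7 h 54 min
Fri: 07:17–15:01 = 7 h 44 min
Sat: 05:14–09:28 = 4 h 14 min
Sun: 05:32–11:01 = 5 h 29 min
Wed reg 7 h 41 min / OT 0 h 0 min; Thu reg 7 h 54 min / OT 0 h 0 min; Fri reg 7 h 44 min / OT 0 h 0 min; Sat reg 4 h 14 min / OT 0 h 0 min; Sun reg 5 h 29 min / OT 0 h 0 min.
Totals: regular 33 h 2 min, overtime 0 h 0 min.

Regular 33.03 hours, overtime 0.00 hours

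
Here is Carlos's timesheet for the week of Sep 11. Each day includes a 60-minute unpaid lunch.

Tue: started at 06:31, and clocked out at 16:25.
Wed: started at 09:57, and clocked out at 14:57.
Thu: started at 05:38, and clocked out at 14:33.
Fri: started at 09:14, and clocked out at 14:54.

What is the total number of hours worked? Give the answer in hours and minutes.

25 h 29 min

Tue: 06:31–16:25 = 9 h 54 min; less 60 min break → 8 h 54 min
Wed: 09:57–14:57 = 5 h 0 min; less 60 min break → 4 h 0 min
Thu: 05:38–14:33 = 8 h 55 min; less 60 min break → 7 h 55 min
Fri: 09:14–14:54 = 5 h 40 min; less 60 min break → 4 h 40 min
Total: 8 h 54 min + 4 h 0 min + 7 h 55 min + 4 h 40 min = 25 h 29 min.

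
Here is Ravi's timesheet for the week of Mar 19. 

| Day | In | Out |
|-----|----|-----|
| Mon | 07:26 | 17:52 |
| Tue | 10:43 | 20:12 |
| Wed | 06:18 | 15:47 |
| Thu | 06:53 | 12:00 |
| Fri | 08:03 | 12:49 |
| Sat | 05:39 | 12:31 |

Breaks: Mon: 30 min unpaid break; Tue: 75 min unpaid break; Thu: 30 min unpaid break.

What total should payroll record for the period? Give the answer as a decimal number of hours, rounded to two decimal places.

43.90 hours

Mon: 07:26–17:52 = 10 h 26 min; less 30 min break → 9 h 56 min
Tue: 10:43–20:12 = 9 h 29 min; less 75 min break → 8 h 14 min
Wed: 06:18–15:47 = 9 h 29 min
Thu: 06:53–12:00 = 5 h 7 min; less 30 min break → 4 h 37 min
Fri: 08:03–12:49 = 4 h 46 min
Sat: 05:39–12:31 = 6 h 52 min
Total: 9 h 56 min + 8 h 14 min + 9 h 29 min + 4 h 37 min + 4 h 46 min + 6 h 52 min = 43 h 54 min.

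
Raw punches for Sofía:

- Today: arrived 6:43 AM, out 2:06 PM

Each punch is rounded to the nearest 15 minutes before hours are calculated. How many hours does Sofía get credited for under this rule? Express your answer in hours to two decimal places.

Today: in 6:43 AM→6:45 AM, out 2:06 PM→2:00 PM; 7 h 15 min

7.25 hours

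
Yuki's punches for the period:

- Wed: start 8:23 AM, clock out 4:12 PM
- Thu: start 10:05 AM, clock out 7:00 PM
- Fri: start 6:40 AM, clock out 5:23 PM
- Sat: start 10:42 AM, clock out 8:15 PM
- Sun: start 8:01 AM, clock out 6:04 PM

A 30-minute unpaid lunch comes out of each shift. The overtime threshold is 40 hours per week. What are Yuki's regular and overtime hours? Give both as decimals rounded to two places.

Regular 40.00 hours, overtime 4.55 hours

Wed: 8:23 AM–4:12 PM = 7 h 49 min; less 30 min break → 7 h 19 min
Thu: 10:05 AM–7:00 PM = 8 h 55 min; less 30 min break → 8 h 25 min
Fri: 6:40 AM–5:23 PM = 10 h 43 min; less 30 min break → 10 h 13 min
Sat: 10:42 AM–8:15 PM = 9 h 33 min; less 30 min break → 9 h 3 min
Sun: 8:01 AM–6:04 PM = 10 h 3 min; less 30 min break → 9 h 33 min
Total worked: 44 h 33 min = 44.55 h.
Threshold 40 h → overtime 4 h 33 min, regular 40 h 0 min.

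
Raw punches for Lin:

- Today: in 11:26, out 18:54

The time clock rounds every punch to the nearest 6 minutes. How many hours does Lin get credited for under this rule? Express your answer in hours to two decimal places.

Today: in 11:26→11:24, out 18:54→18:54; 7 h 30 min

7.50 hours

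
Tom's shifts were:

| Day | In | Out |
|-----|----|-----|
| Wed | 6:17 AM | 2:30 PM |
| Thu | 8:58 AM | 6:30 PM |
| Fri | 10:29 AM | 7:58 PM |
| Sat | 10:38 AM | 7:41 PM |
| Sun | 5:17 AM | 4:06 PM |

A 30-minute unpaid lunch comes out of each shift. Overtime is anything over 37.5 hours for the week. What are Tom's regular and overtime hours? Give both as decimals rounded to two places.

Wed: 6:17 AM–2:30 PM = 8 h 13 min; less 30 min break → 7 h 43 min
Thu: 8:58 AM–6:30 PM = 9 h 32 min; less 30 min break → 9 h 2 min
Fri: 10:29 AM–7:58 PM = 9 h 29 min; less 30 min break → 8 h 59 min
Sat: 10:38 AM–7:41 PM = 9 h 3 min; less 30 min break → 8 h 33 min
Sun: 5:17 AM–4:06 PM = 10 h 49 min; less 30 min break → 10 h 19 min
Total worked: 44 h 36 min = 44.60 h.
Threshold 37.5 h → overtime 7 h 6 min, regular 37 h 30 min.

Regular 37.50 hours, overtime 7.10 hours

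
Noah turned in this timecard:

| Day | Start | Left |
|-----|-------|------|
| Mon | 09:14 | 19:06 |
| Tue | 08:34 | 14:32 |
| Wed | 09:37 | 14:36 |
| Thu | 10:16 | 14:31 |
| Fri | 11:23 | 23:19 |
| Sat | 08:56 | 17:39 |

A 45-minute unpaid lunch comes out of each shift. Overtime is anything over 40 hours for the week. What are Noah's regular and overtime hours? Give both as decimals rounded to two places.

Mon: 09:14–19:06 = 9 h 52 min; less 45 min break → 9 h 7 min
Tue: 08:34–14:32 = 5 h 58 min; less 45 min break → 5 h 13 min
Wed: 09:37–14:36 = 4 h 59 min; less 45 min break → 4 h 14 min
Thu: 10:16–14:31 = 4 h 15 min; less 45 min break → 3 h 30 min
Fri: 11:23–23:19 = 11 h 56 min; less 45 min break → 11 h 11 min
Sat: 08:56–17:39 = 8 h 43 min; less 45 min break → 7 h 58 min
Total worked: 41 h 13 min = 41.22 h.
Threshold 40 h → overtime 1 h 13 min, regular 40 h 0 min.

Regular 40.00 hours, overtime 1.22 hours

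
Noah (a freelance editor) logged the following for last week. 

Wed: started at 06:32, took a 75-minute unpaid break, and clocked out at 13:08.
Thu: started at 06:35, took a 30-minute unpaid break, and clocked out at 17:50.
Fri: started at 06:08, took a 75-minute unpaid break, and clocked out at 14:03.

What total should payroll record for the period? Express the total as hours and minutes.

22 h 46 min

Wed: 06:32–13:08 = 6 h 36 min; less 75 min break → 5 h 21 min
Thu: 06:35–17:50 = 11 h 15 min; less 30 min break → 10 h 45 min
Fri: 06:08–14:03 = 7 h 55 min; less 75 min break → 6 h 40 min
Total: 5 h 21 min + 10 h 45 min + 6 h 40 min = 22 h 46 min.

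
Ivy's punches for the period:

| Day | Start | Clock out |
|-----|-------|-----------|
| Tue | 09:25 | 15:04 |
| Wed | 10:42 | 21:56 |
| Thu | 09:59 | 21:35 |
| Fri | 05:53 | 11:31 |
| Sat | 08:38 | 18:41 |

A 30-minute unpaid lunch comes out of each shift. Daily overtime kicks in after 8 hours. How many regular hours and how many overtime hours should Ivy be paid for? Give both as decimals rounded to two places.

Regular 34.28 hours, overtime 7.38 hours

Tue: 09:25–15:04 = 5 h 39 min; less 30 min break → 5 h 9 min
Wed: 10:42–21:56 = 11 h 14 min; less 30 min break → 10 h 44 min
Thu: 09:59–21:35 = 11 h 36 min; less 30 min break → 11 h 6 min
Fri: 05:53–11:31 = 5 h 38 min; less 30 min break → 5 h 8 min
Sat: 08:38–18:41 = 10 h 3 min; less 30 min break → 9 h 33 min
Tue reg 5 h 9 min / OT 0 h 0 min; Wed reg 8 h 0 min / OT 2 h 44 min; Thu reg 8 h 0 min / OT 3 h 6 min; Fri reg 5 h 8 min / OT 0 h 0 min; Sat reg 8 h 0 min / OT 1 h 33 min.
Totals: regular 34 h 17 min, overtime 7 h 23 min.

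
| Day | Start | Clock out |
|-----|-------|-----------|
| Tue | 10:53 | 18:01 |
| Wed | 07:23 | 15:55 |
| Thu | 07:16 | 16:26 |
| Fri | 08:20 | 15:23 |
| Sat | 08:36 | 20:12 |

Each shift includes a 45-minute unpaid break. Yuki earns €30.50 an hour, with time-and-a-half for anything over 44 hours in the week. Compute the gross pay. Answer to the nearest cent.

€1211.87

Tue: 10:53–18:01 = 7 h 8 min; less 45 min break → 6 h 23 min
Wed: 07:23–15:55 = 8 h 32 min; less 45 min break → 7 h 47 min
Thu: 07:16–16:26 = 9 h 10 min; less 45 min break → 8 h 25 min
Fri: 08:20–15:23 = 7 h 3 min; less 45 min break → 6 h 18 min
Sat: 08:36–20:12 = 11 h 36 min; less 45 min break → 10 h 51 min
Total worked: 39 h 44 min = 2384 min.
Regular 39 h 44 min = 2384 min at €30.50/h; overtime 0 h 0 min = 0 min at €45.75/h.
Pay = (2384 × €30.50 + 0 × €45.75) ÷ 60 = €1211.87.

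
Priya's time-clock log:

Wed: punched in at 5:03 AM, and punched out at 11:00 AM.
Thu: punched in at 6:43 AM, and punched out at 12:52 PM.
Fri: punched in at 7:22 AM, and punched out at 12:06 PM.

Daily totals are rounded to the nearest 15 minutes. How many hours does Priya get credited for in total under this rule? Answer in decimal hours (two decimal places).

17.00 hours

Wed: 5:03 AM–11:00 AM = 5 h 57 min → rounds to 6 h 0 min
Thu: 6:43 AM–12:52 PM = 6 h 9 min → rounds to 6 h 15 min
Fri: 7:22 AM–12:06 PM = 4 h 44 min → rounds to 4 h 45 min
Total credited: 17 h 0 min.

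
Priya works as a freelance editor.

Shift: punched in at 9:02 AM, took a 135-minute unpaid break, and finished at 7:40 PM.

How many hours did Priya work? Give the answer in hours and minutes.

8 h 23 min

Shift: 9:02 AM–7:40 PM = 10 h 38 min; less 135 min break → 8 h 23 min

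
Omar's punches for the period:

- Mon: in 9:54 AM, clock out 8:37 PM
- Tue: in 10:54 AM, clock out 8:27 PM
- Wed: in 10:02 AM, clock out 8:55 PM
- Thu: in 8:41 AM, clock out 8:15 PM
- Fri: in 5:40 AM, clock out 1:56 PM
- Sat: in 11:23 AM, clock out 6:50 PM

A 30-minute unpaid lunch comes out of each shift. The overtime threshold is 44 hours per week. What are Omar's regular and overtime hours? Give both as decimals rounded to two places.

Mon: 9:54 AM–8:37 PM = 10 h 43 min; less 30 min break → 10 h 13 min
Tue: 10:54 AM–8:27 PM = 9 h 33 min; less 30 min break → 9 h 3 min
Wed: 10:02 AM–8:55 PM = 10 h 53 min; less 30 min break → 10 h 23 min
Thu: 8:41 AM–8:15 PM = 11 h 34 min; less 30 min break → 11 h 4 min
Fri: 5:40 AM–1:56 PM = 8 h 16 min; less 30 min break → 7 h 46 min
Sat: 11:23 AM–6:50 PM = 7 h 27 min; less 30 min break → 6 h 57 min
Total worked: 55 h 26 min = 55.43 h.
Threshold 44 h → overtime 11 h 26 min, regular 44 h 0 min.

Regular 44.00 hours, overtime 11.43 hours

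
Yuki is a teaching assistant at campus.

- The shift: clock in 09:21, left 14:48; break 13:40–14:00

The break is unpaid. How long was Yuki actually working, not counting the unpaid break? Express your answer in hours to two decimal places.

5.12 hours

The shift: 09:21–14:48 = 5 h 27 min; less 20 min break → 5 h 7 min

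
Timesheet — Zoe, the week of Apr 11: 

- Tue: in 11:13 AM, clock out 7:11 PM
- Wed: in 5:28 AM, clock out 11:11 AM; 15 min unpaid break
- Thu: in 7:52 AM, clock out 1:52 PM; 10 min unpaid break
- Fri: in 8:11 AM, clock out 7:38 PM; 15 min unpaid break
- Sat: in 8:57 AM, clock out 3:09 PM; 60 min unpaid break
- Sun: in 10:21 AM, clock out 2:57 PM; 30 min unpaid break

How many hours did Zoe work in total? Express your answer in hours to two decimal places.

39.77 hours

Tue: 11:13 AM–7:11 PM = 7 h 58 min
Wed: 5:28 AM–11:11 AM = 5 h 43 min; less 15 min break → 5 h 28 min
Thu: 7:52 AM–1:52 PM = 6 h 0 min; less 10 min break → 5 h 50 min
Fri: 8:11 AM–7:38 PM = 11 h 27 min; less 15 min break → 11 h 12 min
Sat: 8:57 AM–3:09 PM = 6 h 12 min; less 60 min break → 5 h 12 min
Sun: 10:21 AM–2:57 PM = 4 h 36 min; less 30 min break → 4 h 6 min
Total: 7 h 58 min + 5 h 28 min + 5 h 50 min + 11 h 12 min + 5 h 12 min + 4 h 6 min = 39 h 46 min.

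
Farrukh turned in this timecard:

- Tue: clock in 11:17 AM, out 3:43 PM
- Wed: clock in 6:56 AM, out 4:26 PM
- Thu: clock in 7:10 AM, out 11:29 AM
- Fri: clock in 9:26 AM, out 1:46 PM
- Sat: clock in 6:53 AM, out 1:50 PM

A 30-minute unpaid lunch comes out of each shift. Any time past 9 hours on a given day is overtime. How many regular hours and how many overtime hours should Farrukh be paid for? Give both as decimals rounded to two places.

Regular 27.03 hours, overtime 0.00 hours

Tue: 11:17 AM–3:43 PM = 4 h 26 min; less 30 min break → 3 h 56 min
Wed: 6:56 AM–4:26 PM = 9 h 30 min; less 30 min break → 9 h 0 min
Thu: 7:10 AM–11:29 AM = 4 h 19 min; less 30 min break → 3 h 49 min
Fri: 9:26 AM–1:46 PM = 4 h 20 min; less 30 min break → 3 h 50 min
Sat: 6:53 AM–1:50 PM = 6 h 57 min; less 30 min break → 6 h 27 min
Tue reg 3 h 56 min / OT 0 h 0 min; Wed reg 9 h 0 min / OT 0 h 0 min; Thu reg 3 h 49 min / OT 0 h 0 min; Fri reg 3 h 50 min / OT 0 h 0 min; Sat reg 6 h 27 min / OT 0 h 0 min.
Totals: regular 27 h 2 min, overtime 0 h 0 min.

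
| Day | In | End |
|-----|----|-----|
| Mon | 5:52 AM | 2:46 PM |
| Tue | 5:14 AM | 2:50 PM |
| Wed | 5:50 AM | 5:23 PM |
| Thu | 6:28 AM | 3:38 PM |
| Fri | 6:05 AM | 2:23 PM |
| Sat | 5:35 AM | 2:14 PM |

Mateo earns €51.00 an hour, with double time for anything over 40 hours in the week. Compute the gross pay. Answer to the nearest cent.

€3689.00

Mon: 5:52 AM–2:46 PM = 8 h 54 min
Tue: 5:14 AM–2:50 PM = 9 h 36 min
Wed: 5:50 AM–5:23 PM = 11 h 33 min
Thu: 6:28 AM–3:38 PM = 9 h 10 min
Fri: 6:05 AM–2:23 PM = 8 h 18 min
Sat: 5:35 AM–2:14 PM = 8 h 39 min
Total worked: 56 h 10 min = 3370 min.
Regular 40 h 0 min = 2400 min at €51.00/h; overtime 16 h 10 min = 970 min at €102.00/h.
Pay = (2400 × €51.00 + 970 × €102.00) ÷ 60 = €3689.00.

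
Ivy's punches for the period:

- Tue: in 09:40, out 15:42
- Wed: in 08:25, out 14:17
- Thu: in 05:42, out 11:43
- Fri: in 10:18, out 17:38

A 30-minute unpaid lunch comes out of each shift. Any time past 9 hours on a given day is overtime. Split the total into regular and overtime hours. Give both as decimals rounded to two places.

Regular 23.25 hours, overtime 0.00 hours

Tue: 09:40–15:42 = 6 h 2 min; less 30 min break → 5 h 32 min
Wed: 08:25–14:17 = 5 h 52 min; less 30 min break → 5 h 22 min
Thu: 05:42–11:43 = 6 h 1 min; less 30 min break → 5 h 31 min
Fri: 10:18–17:38 = 7 h 20 min; less 30 min break → 6 h 50 min
Tue reg 5 h 32 min / OT 0 h 0 min; Wed reg 5 h 22 min / OT 0 h 0 min; Thu reg 5 h 31 min / OT 0 h 0 min; Fri reg 6 h 50 min / OT 0 h 0 min.
Totals: regular 23 h 15 min, overtime 0 h 0 min.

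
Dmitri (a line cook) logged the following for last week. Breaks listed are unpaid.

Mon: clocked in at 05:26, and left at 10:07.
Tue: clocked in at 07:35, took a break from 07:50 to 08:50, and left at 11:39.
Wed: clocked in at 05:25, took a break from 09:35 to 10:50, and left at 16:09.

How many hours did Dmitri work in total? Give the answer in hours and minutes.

17 h 14 min

Mon: 05:26–10:07 = 4 h 41 min
Tue: 07:35–11:39 = 4 h 4 min; less 60 min break → 3 h 4 min
Wed: 05:25–16:09 = 10 h 44 min; less 75 min break → 9 h 29 min
Total: 4 h 41 min + 3 h 4 min + 9 h 29 min = 17 h 14 min.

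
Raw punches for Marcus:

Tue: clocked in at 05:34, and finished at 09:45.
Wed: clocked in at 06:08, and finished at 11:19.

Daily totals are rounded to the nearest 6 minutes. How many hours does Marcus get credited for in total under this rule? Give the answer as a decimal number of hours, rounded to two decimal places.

Tue: 05:34–09:45 = 4 h 11 min → rounds to 4 h 12 min
Wed: 06:08–11:19 = 5 h 11 min → rounds to 5 h 12 min
Total credited: 9 h 24 min.

9.40 hours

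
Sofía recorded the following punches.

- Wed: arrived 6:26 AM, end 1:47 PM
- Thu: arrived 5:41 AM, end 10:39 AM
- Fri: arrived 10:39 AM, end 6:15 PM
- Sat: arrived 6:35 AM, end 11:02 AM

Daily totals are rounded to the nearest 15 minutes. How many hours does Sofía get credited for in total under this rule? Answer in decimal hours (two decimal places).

24.25 hours

Wed: 6:26 AM–1:47 PM = 7 h 21 min → rounds to 7 h 15 min
Thu: 5:41 AM–10:39 AM = 4 h 58 min → rounds to 5 h 0 min
Fri: 10:39 AM–6:15 PM = 7 h 36 min → rounds to 7 h 30 min
Sat: 6:35 AM–11:02 AM = 4 h 27 min → rounds to 4 h 30 min
Total credited: 24 h 15 min.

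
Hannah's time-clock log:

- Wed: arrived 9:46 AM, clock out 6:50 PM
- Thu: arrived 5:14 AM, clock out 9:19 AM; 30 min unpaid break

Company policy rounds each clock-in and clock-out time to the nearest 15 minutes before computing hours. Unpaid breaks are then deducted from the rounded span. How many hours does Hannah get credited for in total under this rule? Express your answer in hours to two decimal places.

Wed: in 9:46 AM→9:45 AM, out 6:50 PM→6:45 PM; 9 h 0 min
Thu: in 5:14 AM→5:15 AM, out 9:19 AM→9:15 AM; 4 h 0 min − 30 min = 3 h 30 min
Total credited: 12 h 30 min.

12.50 hours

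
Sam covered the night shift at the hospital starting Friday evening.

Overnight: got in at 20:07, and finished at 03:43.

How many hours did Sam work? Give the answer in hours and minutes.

Overnight: 20:07 → midnight = 3 h 53 min; midnight → 03:43 = 3 h 43 min; span 7 h 36 min

7 h 36 min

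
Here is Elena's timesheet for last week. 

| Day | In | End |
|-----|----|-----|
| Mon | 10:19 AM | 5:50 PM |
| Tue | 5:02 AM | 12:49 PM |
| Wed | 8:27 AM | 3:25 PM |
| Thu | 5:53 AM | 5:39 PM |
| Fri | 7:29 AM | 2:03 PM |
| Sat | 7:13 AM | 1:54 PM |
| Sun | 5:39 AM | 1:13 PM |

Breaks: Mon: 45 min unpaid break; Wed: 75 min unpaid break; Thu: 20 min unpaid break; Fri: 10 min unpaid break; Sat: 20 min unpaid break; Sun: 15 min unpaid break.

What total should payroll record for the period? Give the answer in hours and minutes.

Mon: 10:19 AM–5:50 PM = 7 h 31 min; less 45 min break → 6 h 46 min
Tue: 5:02 AM–12:49 PM = 7 h 47 min
Wed: 8:27 AM–3:25 PM = 6 h 58 min; less 75 min break → 5 h 43 min
Thu: 5:53 AM–5:39 PM = 11 h 46 min; less 20 min break → 11 h 26 min
Fri: 7:29 AM–2:03 PM = 6 h 34 min; less 10 min break → 6 h 24 min
Sat: 7:13 AM–1:54 PM = 6 h 41 min; less 20 min break → 6 h 21 min
Sun: 5:39 AM–1:13 PM = 7 h 34 min; less 15 min break → 7 h 19 min
Total: 6 h 46 min + 7 h 47 min + 5 h 43 min + 11 h 26 min + 6 h 24 min + 6 h 21 min + 7 h 19 min = 51 h 46 min.

51 h 46 min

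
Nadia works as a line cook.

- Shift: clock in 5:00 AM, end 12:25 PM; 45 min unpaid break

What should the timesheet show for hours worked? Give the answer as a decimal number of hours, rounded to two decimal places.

6.67 hours

Shift: 5:00 AM–12:25 PM = 7 h 25 min; less 45 min break → 6 h 40 min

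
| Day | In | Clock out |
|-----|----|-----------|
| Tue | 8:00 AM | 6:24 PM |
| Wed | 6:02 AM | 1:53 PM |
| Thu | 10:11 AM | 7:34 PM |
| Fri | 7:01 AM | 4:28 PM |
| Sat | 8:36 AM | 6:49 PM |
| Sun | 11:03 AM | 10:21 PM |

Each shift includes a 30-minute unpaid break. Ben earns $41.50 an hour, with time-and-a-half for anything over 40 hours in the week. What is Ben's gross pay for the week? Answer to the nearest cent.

$2631.10

Tue: 8:00 AM–6:24 PM = 10 h 24 min; less 30 min break → 9 h 54 min
Wed: 6:02 AM–1:53 PM = 7 h 51 min; less 30 min break → 7 h 21 min
Thu: 10:11 AM–7:34 PM = 9 h 23 min; less 30 min break → 8 h 53 min
Fri: 7:01 AM–4:28 PM = 9 h 27 min; less 30 min break → 8 h 57 min
Sat: 8:36 AM–6:49 PM = 10 h 13 min; less 30 min break → 9 h 43 min
Sun: 11:03 AM–10:21 PM = 11 h 18 min; less 30 min break → 10 h 48 min
Total worked: 55 h 36 min = 3336 min.
Regular 40 h 0 min = 2400 min at $41.50/h; overtime 15 h 36 min = 936 min at $62.25/h.
Pay = (2400 × $41.50 + 936 × $62.25) ÷ 60 = $2631.10.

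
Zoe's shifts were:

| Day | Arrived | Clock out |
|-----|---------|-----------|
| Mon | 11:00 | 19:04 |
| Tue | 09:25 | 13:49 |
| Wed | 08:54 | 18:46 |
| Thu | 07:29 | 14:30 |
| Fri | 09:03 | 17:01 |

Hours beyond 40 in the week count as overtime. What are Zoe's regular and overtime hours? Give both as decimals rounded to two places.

Mon: 11:00–19:04 = 8 h 4 min
Tue: 09:25–13:49 = 4 h 24 min
Wed: 08:54–18:46 = 9 h 52 min
Thu: 07:29–14:30 = 7 h 1 min
Fri: 09:03–17:01 = 7 h 58 min
Total worked: 37 h 19 min = 37.32 h.
Threshold 40 h → overtime 0 h 0 min, regular 37 h 19 min.

Regular 37.32 hours, overtime 0.00 hours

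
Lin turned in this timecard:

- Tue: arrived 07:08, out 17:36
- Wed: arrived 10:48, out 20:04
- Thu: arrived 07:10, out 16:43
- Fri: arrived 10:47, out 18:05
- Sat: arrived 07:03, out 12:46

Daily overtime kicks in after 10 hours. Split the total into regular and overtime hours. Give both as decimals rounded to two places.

Regular 41.83 hours, overtime 0.47 hours

Tue: 07:08–17:36 = 10 h 28 min
Wed: 10:48–20:04 = 9 h 16 min
Thu: 07:10–16:43 = 9 h 33 min
Fri: 10:47–18:05 = 7 h 18 min
Sat: 07:03–12:46 = 5 h 43 min
Tue reg 10 h 0 min / OT 0 h 28 min; Wed reg 9 h 16 min / OT 0 h 0 min; Thu reg 9 h 33 min / OT 0 h 0 min; Fri reg 7 h 18 min / OT 0 h 0 min; Sat reg 5 h 43 min / OT 0 h 0 min.
Totals: regular 41 h 50 min, overtime 0 h 28 min.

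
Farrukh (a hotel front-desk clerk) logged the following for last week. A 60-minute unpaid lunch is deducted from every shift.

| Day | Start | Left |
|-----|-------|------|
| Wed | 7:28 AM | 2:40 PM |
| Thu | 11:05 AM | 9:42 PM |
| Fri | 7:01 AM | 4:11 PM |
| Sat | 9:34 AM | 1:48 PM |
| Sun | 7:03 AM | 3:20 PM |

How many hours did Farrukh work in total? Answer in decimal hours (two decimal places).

34.50 hours

Wed: 7:28 AM–2:40 PM = 7 h 12 min; less 60 min break → 6 h 12 min
Thu: 11:05 AM–9:42 PM = 10 h 37 min; less 60 min break → 9 h 37 min
Fri: 7:01 AM–4:11 PM = 9 h 10 min; less 60 min break → 8 h 10 min
Sat: 9:34 AM–1:48 PM = 4 h 14 min; less 60 min break → 3 h 14 min
Sun: 7:03 AM–3:20 PM = 8 h 17 min; less 60 min break → 7 h 17 min
Total: 6 h 12 min + 9 h 37 min + 8 h 10 min + 3 h 14 min + 7 h 17 min = 34 h 30 min.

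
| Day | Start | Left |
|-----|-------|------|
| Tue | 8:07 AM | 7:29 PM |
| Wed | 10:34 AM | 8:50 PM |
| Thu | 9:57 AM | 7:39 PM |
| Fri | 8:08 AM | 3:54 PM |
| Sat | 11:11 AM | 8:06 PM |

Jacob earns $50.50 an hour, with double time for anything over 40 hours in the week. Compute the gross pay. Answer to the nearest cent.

$2829.68

Tue: 8:07 AM–7:29 PM = 11 h 22 min
Wed: 10:34 AM–8:50 PM = 10 h 16 min
Thu: 9:57 AM–7:39 PM = 9 h 42 min
Fri: 8:08 AM–3:54 PM = 7 h 46 min
Sat: 11:11 AM–8:06 PM = 8 h 55 min
Total worked: 48 h 1 min = 2881 min.
Regular 40 h 0 min = 2400 min at $50.50/h; overtime 8 h 1 min = 481 min at $101.00/h.
Pay = (2400 × $50.50 + 481 × $101.00) ÷ 60 = $2829.68.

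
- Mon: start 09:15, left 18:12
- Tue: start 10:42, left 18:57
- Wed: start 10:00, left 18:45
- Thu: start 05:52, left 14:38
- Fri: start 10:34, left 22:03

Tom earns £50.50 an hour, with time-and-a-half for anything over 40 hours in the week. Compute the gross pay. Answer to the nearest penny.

£2489.65

Mon: 09:15–18:12 = 8 h 57 min
Tue: 10:42–18:57 = 8 h 15 min
Wed: 10:00–18:45 = 8 h 45 min
Thu: 05:52–14:38 = 8 h 46 min
Fri: 10:34–22:03 = 11 h 29 min
Total worked: 46 h 12 min = 2772 min.
Regular 40 h 0 min = 2400 min at £50.50/h; overtime 6 h 12 min = 372 min at £75.75/h.
Pay = (2400 × £50.50 + 372 × £75.75) ÷ 60 = £2489.65.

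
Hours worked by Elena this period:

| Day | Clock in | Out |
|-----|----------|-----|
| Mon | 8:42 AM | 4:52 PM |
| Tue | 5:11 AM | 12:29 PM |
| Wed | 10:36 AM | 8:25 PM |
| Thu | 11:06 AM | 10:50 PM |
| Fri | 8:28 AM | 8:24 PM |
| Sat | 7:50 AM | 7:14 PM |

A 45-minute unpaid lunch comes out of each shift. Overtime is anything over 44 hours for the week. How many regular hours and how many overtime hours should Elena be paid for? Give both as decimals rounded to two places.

Regular 44.00 hours, overtime 11.85 hours

Mon: 8:42 AM–4:52 PM = 8 h 10 min; less 45 min break → 7 h 25 min
Tue: 5:11 AM–12:29 PM = 7 h 18 min; less 45 min break → 6 h 33 min
Wed: 10:36 AM–8:25 PM = 9 h 49 min; less 45 min break → 9 h 4 min
Thu: 11:06 AM–10:50 PM = 11 h 44 min; less 45 min break → 10 h 59 min
Fri: 8:28 AM–8:24 PM = 11 h 56 min; less 45 min break → 11 h 11 min
Sat: 7:50 AM–7:14 PM = 11 h 24 min; less 45 min break → 10 h 39 min
Total worked: 55 h 51 min = 55.85 h.
Threshold 44 h → overtime 11 h 51 min, regular 44 h 0 min.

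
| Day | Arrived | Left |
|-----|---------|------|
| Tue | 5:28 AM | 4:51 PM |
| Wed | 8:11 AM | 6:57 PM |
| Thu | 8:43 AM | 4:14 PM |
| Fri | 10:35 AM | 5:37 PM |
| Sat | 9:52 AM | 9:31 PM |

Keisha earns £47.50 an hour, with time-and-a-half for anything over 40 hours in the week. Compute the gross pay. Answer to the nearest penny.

Tue: 5:28 AM–4:51 PM = 11 h 23 min
Wed: 8:11 AM–6:57 PM = 10 h 46 min
Thu: 8:43 AM–4:14 PM = 7 h 31 min
Fri: 10:35 AM–5:37 PM = 7 h 2 min
Sat: 9:52 AM–9:31 PM = 11 h 39 min
Total worked: 48 h 21 min = 2901 min.
Regular 40 h 0 min = 2400 min at £47.50/h; overtime 8 h 21 min = 501 min at £71.25/h.
Pay = (2400 × £47.50 + 501 × £71.25) ÷ 60 = £2494.94.

£2494.94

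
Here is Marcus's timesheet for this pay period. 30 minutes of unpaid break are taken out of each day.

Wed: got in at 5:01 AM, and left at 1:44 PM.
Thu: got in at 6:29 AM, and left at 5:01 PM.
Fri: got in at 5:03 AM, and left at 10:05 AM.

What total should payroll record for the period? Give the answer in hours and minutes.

22 h 47 min

Wed: 5:01 AM–1:44 PM = 8 h 43 min; less 30 min break → 8 h 13 min
Thu: 6:29 AM–5:01 PM = 10 h 32 min; less 30 min break → 10 h 2 min
Fri: 5:03 AM–10:05 AM = 5 h 2 min; less 30 min break → 4 h 32 min
Total: 8 h 13 min + 10 h 2 min + 4 h 32 min = 22 h 47 min.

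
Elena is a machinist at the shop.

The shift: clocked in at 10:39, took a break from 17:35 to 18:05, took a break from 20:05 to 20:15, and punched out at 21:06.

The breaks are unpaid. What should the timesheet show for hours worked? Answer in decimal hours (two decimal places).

The shift: 10:39–21:06 = 10 h 27 min; less 40 min break → 9 h 47 min

9.78 hours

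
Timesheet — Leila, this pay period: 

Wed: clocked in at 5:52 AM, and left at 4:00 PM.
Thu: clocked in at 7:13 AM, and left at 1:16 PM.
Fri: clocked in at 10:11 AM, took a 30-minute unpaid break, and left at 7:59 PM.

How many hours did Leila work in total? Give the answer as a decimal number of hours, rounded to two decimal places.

Wed: 5:52 AM–4:00 PM = 10 h 8 min
Thu: 7:13 AM–1:16 PM = 6 h 3 min
Fri: 10:11 AM–7:59 PM = 9 h 48 min; less 30 min break → 9 h 18 min
Total: 10 h 8 min + 6 h 3 min + 9 h 18 min = 25 h 29 min.

25.48 hours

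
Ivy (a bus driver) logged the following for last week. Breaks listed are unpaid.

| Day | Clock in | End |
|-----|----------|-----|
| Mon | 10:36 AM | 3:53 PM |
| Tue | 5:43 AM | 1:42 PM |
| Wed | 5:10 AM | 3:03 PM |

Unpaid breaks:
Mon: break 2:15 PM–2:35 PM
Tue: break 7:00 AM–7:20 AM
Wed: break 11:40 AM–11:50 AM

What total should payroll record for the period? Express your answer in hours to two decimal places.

Mon: 10:36 AM–3:53 PM = 5 h 17 min; less 20 min break → 4 h 57 min
Tue: 5:43 AM–1:42 PM = 7 h 59 min; less 20 min break → 7 h 39 min
Wed: 5:10 AM–3:03 PM = 9 h 53 min; less 10 min break → 9 h 43 min
Total: 4 h 57 min + 7 h 39 min + 9 h 43 min = 22 h 19 min.

22.32 hours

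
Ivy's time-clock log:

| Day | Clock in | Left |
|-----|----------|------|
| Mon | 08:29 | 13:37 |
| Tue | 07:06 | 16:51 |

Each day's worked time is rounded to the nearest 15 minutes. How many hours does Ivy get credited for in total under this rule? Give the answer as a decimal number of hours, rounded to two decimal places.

15.00 hours

Mon: 08:29–13:37 = 5 h 8 min → rounds to 5 h 15 min
Tue: 07:06–16:51 = 9 h 45 min → rounds to 9 h 45 min
Total credited: 15 h 0 min.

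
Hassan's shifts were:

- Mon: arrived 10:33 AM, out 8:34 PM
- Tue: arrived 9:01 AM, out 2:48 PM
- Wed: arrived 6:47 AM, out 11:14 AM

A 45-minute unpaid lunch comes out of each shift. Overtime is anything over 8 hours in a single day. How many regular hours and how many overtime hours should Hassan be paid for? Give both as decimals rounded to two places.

Mon: 10:33 AM–8:34 PM = 10 h 1 min; less 45 min break → 9 h 16 min
Tue: 9:01 AM–2:48 PM = 5 h 47 min; less 45 min break → 5 h 2 min
Wed: 6:47 AM–11:14 AM = 4 h 27 min; less 45 min break → 3 h 42 min
Mon reg 8 h 0 min / OT 1 h 16 min; Tue reg 5 h 2 min / OT 0 h 0 min; Wed reg 3 h 42 min / OT 0 h 0 min.
Totals: regular 16 h 44 min, overtime 1 h 16 min.

Regular 16.73 hours, overtime 1.27 hours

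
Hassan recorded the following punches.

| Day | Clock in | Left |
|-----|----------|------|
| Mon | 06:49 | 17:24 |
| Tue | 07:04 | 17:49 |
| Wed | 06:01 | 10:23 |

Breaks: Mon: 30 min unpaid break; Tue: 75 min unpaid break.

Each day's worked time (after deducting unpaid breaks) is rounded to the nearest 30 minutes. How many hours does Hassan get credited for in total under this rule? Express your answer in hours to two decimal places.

24.00 hours

Mon: 06:49–17:24 = 10 h 35 min − 30 min = 10 h 5 min → rounds to 10 h 0 min
Tue: 07:04–17:49 = 10 h 45 min − 75 min = 9 h 30 min → rounds to 9 h 30 min
Wed: 06:01–10:23 = 4 h 22 min → rounds to 4 h 30 min
Total credited: 24 h 0 min.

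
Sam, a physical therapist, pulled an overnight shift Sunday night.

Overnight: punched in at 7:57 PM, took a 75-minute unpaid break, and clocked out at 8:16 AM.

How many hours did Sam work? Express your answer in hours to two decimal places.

11.07 hours

Overnight: 7:57 PM → midnight = 4 h 3 min; midnight → 8:16 AM = 8 h 16 min; span 12 h 19 min; less 75 min break → 11 h 4 min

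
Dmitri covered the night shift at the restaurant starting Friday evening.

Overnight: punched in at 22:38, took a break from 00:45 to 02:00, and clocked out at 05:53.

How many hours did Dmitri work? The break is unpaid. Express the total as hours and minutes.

Overnight: 22:38 → midnight = 1 h 22 min; midnight → 05:53 = 5 h 53 min; span 7 h 15 min; less 75 min break → 6 h 0 min

6 h 0 min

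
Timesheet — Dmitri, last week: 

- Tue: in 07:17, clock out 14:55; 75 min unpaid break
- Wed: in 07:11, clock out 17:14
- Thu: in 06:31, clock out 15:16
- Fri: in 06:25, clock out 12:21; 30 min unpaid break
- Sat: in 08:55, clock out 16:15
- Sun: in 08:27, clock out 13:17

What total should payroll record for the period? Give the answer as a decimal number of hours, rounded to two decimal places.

42.78 hours

Tue: 07:17–14:55 = 7 h 38 min; less 75 min break → 6 h 23 min
Wed: 07:11–17:14 = 10 h 3 min
Thu: 06:31–15:16 = 8 h 45 min
Fri: 06:25–12:21 = 5 h 56 min; less 30 min break → 5 h 26 min
Sat: 08:55–16:15 = 7 h 20 min
Sun: 08:27–13:17 = 4 h 50 min
Total: 6 h 23 min + 10 h 3 min + 8 h 45 min + 5 h 26 min + 7 h 20 min + 4 h 50 min = 42 h 47 min.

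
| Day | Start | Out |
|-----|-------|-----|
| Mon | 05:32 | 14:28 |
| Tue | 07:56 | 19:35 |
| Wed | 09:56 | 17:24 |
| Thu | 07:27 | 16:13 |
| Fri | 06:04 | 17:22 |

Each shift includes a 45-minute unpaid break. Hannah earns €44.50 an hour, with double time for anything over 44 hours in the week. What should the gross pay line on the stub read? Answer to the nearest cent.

€1990.63

Mon: 05:32–14:28 = 8 h 56 min; less 45 min break → 8 h 11 min
Tue: 07:56–19:35 = 11 h 39 min; less 45 min break → 10 h 54 min
Wed: 09:56–17:24 = 7 h 28 min; less 45 min break → 6 h 43 min
Thu: 07:27–16:13 = 8 h 46 min; less 45 min break → 8 h 1 min
Fri: 06:04–17:22 = 11 h 18 min; less 45 min break → 10 h 33 min
Total worked: 44 h 22 min = 2662 min.
Regular 44 h 0 min = 2640 min at €44.50/h; overtime 0 h 22 min = 22 min at €89.00/h.
Pay = (2640 × €44.50 + 22 × €89.00) ÷ 60 = €1990.63.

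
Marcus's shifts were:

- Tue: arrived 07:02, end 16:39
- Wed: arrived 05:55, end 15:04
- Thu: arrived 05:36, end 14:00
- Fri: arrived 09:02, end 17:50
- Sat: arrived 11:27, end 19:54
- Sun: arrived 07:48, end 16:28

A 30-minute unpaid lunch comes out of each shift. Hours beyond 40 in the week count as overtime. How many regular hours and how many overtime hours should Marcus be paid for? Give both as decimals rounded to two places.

Tue: 07:02–16:39 = 9 h 37 min; less 30 min break → 9 h 7 min
Wed: 05:55–15:04 = 9 h 9 min; less 30 min break → 8 h 39 min
Thu: 05:36–14:00 = 8 h 24 min; less 30 min break → 7 h 54 min
Fri: 09:02–17:50 = 8 h 48 min; less 30 min break → 8 h 18 min
Sat: 11:27–19:54 = 8 h 27 min; less 30 min break → 7 h 57 min
Sun: 07:48–16:28 = 8 h 40 min; less 30 min break → 8 h 10 min
Total worked: 50 h 5 min = 50.08 h.
Threshold 40 h → overtime 10 h 5 min, regular 40 h 0 min.

Regular 40.00 hours, overtime 10.08 hours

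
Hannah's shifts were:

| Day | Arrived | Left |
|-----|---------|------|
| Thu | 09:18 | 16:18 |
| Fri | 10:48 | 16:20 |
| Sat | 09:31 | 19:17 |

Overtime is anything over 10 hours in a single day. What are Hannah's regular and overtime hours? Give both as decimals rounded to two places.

Regular 22.30 hours, overtime 0.00 hours

Thu: 09:18–16:18 = 7 h 0 min
Fri: 10:48–16:20 = 5 h 32 min
Sat: 09:31–19:17 = 9 h 46 min
Thu reg 7 h 0 min / OT 0 h 0 min; Fri reg 5 h 32 min / OT 0 h 0 min; Sat reg 9 h 46 min / OT 0 h 0 min.
Totals: regular 22 h 18 min, overtime 0 h 0 min.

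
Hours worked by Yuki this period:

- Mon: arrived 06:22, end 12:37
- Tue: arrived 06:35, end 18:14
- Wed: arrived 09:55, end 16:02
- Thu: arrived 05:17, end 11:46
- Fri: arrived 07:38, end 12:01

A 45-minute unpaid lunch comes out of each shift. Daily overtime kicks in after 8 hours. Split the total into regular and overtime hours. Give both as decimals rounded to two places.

Mon: 06:22–12:37 = 6 h 15 min; less 45 min break → 5 h 30 min
Tue: 06:35–18:14 = 11 h 39 min; less 45 min break → 10 h 54 min
Wed: 09:55–16:02 = 6 h 7 min; less 45 min break → 5 h 22 min
Thu: 05:17–11:46 = 6 h 29 min; less 45 min break → 5 h 44 min
Fri: 07:38–12:01 = 4 h 23 min; less 45 min break → 3 h 38 min
Mon reg 5 h 30 min / OT 0 h 0 min; Tue reg 8 h 0 min / OT 2 h 54 min; Wed reg 5 h 22 min / OT 0 h 0 min; Thu reg 5 h 44 min / OT 0 h 0 min; Fri reg 3 h 38 min / OT 0 h 0 min.
Totals: regular 28 h 14 min, overtime 2 h 54 min.

Regular 28.23 hours, overtime 2.90 hours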